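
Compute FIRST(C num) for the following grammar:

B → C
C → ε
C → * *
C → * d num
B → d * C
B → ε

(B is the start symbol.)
{ '*', 'num' }

FIRST sets of the non-terminals involved (from the grammar, by fixed-point iteration):
  FIRST(C) = { '*', ε }

To compute FIRST(C num), process the symbols left to right:
Symbol C is a non-terminal. Add FIRST(C) \ {ε} = { '*' }
C is nullable (ε ∈ FIRST(C)), continue to the next symbol.
Symbol num is a terminal. Add 'num' and stop.
FIRST(C num) = { '*', 'num' }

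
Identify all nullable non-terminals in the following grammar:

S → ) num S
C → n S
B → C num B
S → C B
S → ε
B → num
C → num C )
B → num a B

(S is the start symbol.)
{ 'S' }

A non-terminal is nullable if it can derive ε (the empty string): either it has an ε-production, or it has a production whose right-hand side consists entirely of nullable non-terminals.

ε-productions: S → ε
So S is immediately nullable.
No further non-terminal can be added: every production for the remaining non-terminals contains a terminal or a non-nullable non-terminal.
Nullable = { 'S' }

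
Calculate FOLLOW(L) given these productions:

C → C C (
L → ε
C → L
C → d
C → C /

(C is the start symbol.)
{ $, '(', '/', 'd' }

To compute FOLLOW(L), find every occurrence of L on a right-hand side N → α L β: add FIRST(β) \ {ε}, and if β is empty or nullable also add FOLLOW(N). Iterate to a fixed point.

In C → L: L is at the end, add FOLLOW(C)

The FOLLOW sets referred to above (computed the same way, to a fixed point):
  FOLLOW(C) = { $, '(', '/', 'd' }

Taking the union: FOLLOW(L) = { $, '(', '/', 'd' }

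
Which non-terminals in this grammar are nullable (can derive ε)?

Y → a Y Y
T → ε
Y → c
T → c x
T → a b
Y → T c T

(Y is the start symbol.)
{ 'T' }

ε-productions: T → ε
So T is immediately nullable.
No further non-terminal can be added: every production for the remaining non-terminals contains a terminal or a non-nullable non-terminal.
Nullable = { 'T' }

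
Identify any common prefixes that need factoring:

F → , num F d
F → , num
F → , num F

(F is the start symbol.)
Left-factoring is needed when two productions for the same non-terminal
share a common prefix on the right-hand side.

Productions for F:
  F → , num F d
  F → , num
  F → , num F

Found common prefix ', num' in productions for F

Answer: Yes, F has productions with common prefix ', num'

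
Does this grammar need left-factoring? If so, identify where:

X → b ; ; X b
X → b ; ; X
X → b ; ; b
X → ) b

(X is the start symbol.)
Yes, X has productions with common prefix 'b ; ;'

Left-factoring is needed when two productions for the same non-terminal
share a common prefix on the right-hand side.

Productions for X:
  X → b ; ; X b
  X → b ; ; X
  X → b ; ; b
  X → ) b

Found common prefix 'b ; ;' in productions for X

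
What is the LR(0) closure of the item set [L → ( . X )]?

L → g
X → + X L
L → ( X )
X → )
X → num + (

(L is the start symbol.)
To compute CLOSURE, for each item [A → α.Bβ] where B is a non-terminal, add [B → .γ] for all productions B → γ; repeat for the newly added items until nothing changes.

Start with: [L → ( . X )]
  [L → ( . X )] has the dot before X: add [X → . + X L], [X → . )], [X → . num + (]
No further items can be added.

CLOSURE = { [L → ( . X )], [X → . )], [X → . + X L], [X → . num + (] }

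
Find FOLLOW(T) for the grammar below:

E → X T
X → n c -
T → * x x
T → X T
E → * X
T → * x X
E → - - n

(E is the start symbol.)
{ $ }

To compute FOLLOW(T), find every occurrence of T on a right-hand side N → α T β: add FIRST(β) \ {ε}, and if β is empty or nullable also add FOLLOW(N). Iterate to a fixed point.

In E → X T: T is at the end, add FOLLOW(E)
In T → X T: T is at the end; this adds FOLLOW(T) to itself — nothing new

The FOLLOW sets referred to above (computed the same way, to a fixed point):
  FOLLOW(E) = { $ }

Taking the union: FOLLOW(T) = { $ }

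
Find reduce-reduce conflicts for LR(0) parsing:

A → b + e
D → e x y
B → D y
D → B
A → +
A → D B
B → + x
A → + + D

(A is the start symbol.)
Yes — I12: [A → D B .] vs [D → B .]

Augment with A' → A and build the canonical LR(0) collection (I0 = CLOSURE({[A' → . A]}), then GOTO on every symbol after a dot until no new states appear). It has 18 states:
  I0: { [A → . + + D], [A → . +], [A → . D B], [A → . b + e], [A' → . A], [B → . + x], [B → . D y], [D → . B], [D → . e x y] }  — shift
  I1: { [A → + . + D], [A → + .], [B → + . x] }  — shift, reduce
  I2: { [A' → A .] }  — accept
  I3: { [D → B .] }  — reduce
  I4: { [A → D . B], [B → . + x], [B → . D y], [B → D . y], [D → . B], [D → . e x y] }  — shift
  I5: { [A → b . + e] }  — shift
  I6: { [D → e . x y] }  — shift
  I7: { [D → e x . y] }  — shift
  I8: { [D → e x y .] }  — reduce
  I9: { [A → b + . e] }  — shift
  I10: { [A → b + e .] }  — reduce
  I11: { [B → + . x] }  — shift
  I12: { [A → D B .], [D → B .] }  — 2 reduces
  I13: { [B → D . y] }  — shift
  I14: { [B → D y .] }  — reduce
  I15: { [B → + x .] }  — reduce
  I16: { [A → + + . D], [B → . + x], [B → . D y], [D → . B], [D → . e x y] }  — shift
  I17: { [A → + + D .], [B → D . y] }  — shift, reduce

I12 contains complete items [A → D B .], [D → B .] — reduce-reduce conflict.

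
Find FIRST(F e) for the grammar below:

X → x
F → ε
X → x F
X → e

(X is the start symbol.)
{ 'e' }

FIRST sets of the non-terminals involved (from the grammar, by fixed-point iteration):
  FIRST(F) = { ε }

To compute FIRST(F e), process the symbols left to right:
Symbol F is a non-terminal. Add FIRST(F) \ {ε} = { }
F is nullable (ε ∈ FIRST(F)), continue to the next symbol.
Symbol e is a terminal. Add 'e' and stop.
FIRST(F e) = { 'e' }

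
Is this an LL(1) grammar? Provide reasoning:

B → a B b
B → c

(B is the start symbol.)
Yes, the grammar is LL(1).

A grammar is LL(1) if for each non-terminal N with multiple productions, the predict sets of those productions are pairwise disjoint, where PREDICT(N → α) = (FIRST(α) \ {ε}) ∪ (FOLLOW(N) if α ⇒* ε).

For B:
  PREDICT(B → a B b) = { 'a' }
  PREDICT(B → c) = { 'c' }

All predict sets are disjoint. The grammar IS LL(1).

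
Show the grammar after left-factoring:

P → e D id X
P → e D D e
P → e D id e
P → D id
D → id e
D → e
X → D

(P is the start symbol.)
P → e D P'
P' → id P''
P'' → X
P'' → e
P' → D e
P → D id
D → id e
D → e
X → D

Left-factoring transforms A → αβ₁ | αβ₂ into A → αA' and A' → β₁ | β₂
(α is the longest common prefix among the alternatives). Repeat until
no nonterminal has two alternatives with a common prefix.

Round 1: P has alternatives sharing prefix 'e D'. Introduce P': P → e D P'
  Add: P' → id X
  Add: P' → D e
  Add: P' → id e

Round 2: P' has alternatives sharing prefix 'id'. Introduce P'': P' → id P''
  Add: P'' → X
  Add: P'' → e

No remaining common prefixes — done.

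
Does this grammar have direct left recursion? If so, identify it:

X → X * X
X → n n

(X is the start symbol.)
Yes, X is left-recursive

X → X * X: LEFT RECURSIVE (starts with X)
X → n n: starts with n

The grammar has direct left recursion on: X.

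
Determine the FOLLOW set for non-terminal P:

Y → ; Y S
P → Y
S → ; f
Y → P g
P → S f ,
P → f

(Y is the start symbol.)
{ 'g' }

In Y → P g: P is followed by g, add FIRST(g) \ {ε} = { 'g' }

Taking the union: FOLLOW(P) = { 'g' }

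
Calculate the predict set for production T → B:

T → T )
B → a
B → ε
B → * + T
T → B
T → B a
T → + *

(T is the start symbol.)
PREDICT(T → B) = (FIRST(RHS) \ {ε}) ∪ (FOLLOW(T) if ε ∈ FIRST(RHS), i.e. RHS ⇒* ε)
FIRST(B) = { '*', 'a', ε }
FIRST(B) = { '*', 'a', ε }
ε ∈ FIRST(B) (the right-hand side is nullable), so add FOLLOW(T) = { $, ')', 'a' }
PREDICT(T → B) = { $, ')', '*', 'a' }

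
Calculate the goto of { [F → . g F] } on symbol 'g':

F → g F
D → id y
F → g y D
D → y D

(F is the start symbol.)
{ [F → . g F], [F → . g y D], [F → g . F] }

GOTO(I, 'g') = CLOSURE({ [A → αX.β] : [A → α.Xβ] ∈ I, X = 'g' })

Items with dot before 'g', with the dot advanced:
  [F → . g F] → [F → g . F]
Closure of the advanced items:
  [F → g . F] has the dot before F: add [F → . g F], [F → . g y D]

GOTO = { [F → . g F], [F → . g y D], [F → g . F] }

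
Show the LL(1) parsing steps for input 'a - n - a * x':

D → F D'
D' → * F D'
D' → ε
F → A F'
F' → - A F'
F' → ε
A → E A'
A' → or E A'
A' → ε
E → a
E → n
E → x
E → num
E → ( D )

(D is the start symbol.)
Stack is shown with the top on the left.

Stack         Input            Action
-------------------------------------
D $           a - n - a * x $  output D → F D'
F D' $        a - n - a * x $  output F → A F'
A F' D' $     a - n - a * x $  output A → E A'
E A' F' D' $  a - n - a * x $  output E → a
a A' F' D' $  a - n - a * x $  match 'a'
A' F' D' $    - n - a * x $    output A' → ε
F' D' $       - n - a * x $    output F' → - A F'
- A F' D' $   - n - a * x $    match '-'
A F' D' $     n - a * x $      output A → E A'
E A' F' D' $  n - a * x $      output E → n
n A' F' D' $  n - a * x $      match 'n'
A' F' D' $    - a * x $        output A' → ε
F' D' $       - a * x $        output F' → - A F'
- A F' D' $   - a * x $        match '-'
A F' D' $     a * x $          output A → E A'
E A' F' D' $  a * x $          output E → a
a A' F' D' $  a * x $          match 'a'
A' F' D' $    * x $            output A' → ε
F' D' $       * x $            output F' → ε
D' $          * x $            output D' → * F D'
* F D' $      * x $            match '*'
F D' $        x $              output F → A F'
A F' D' $     x $              output A → E A'
E A' F' D' $  x $              output E → x
x A' F' D' $  x $              match 'x'
A' F' D' $    $                output A' → ε
F' D' $       $                output F' → ε
D' $          $                output D' → ε
$             $                accept

The string is accepted.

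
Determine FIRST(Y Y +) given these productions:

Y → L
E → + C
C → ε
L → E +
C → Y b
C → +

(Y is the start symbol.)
FIRST sets of the non-terminals involved (from the grammar, by fixed-point iteration):
  FIRST(Y) = { '+' }

To compute FIRST(Y Y +), process the symbols left to right:
Symbol Y is a non-terminal. Add FIRST(Y) \ {ε} = { '+' }
Y is not nullable (ε ∉ FIRST(Y)), so stop here.
FIRST(Y Y +) = { '+' }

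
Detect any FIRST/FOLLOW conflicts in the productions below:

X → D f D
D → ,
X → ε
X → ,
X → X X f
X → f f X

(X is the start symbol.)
A FIRST/FOLLOW conflict occurs when a non-terminal N has a nullable alternative N → β (β ⇒* ε) and another alternative N → α with FIRST(α) ∩ FOLLOW(N) ≠ ∅: on such a lookahead the parser cannot decide between expanding α and letting N vanish via β.

Nullable non-terminals: X.
FIRST sets used below: FIRST(D) = { ',' }, FIRST(X) = { ',', 'f', ε }

X: nullable alternative(s) X → ε; FOLLOW(X) = { $, ',', 'f' }
  X → D f D: FIRST \ {ε} = { ',' } — overlaps FOLLOW(X) on { ',' }: CONFLICT
  X → ε: FIRST \ {ε} = { } — this is the only nullable alternative, skip
  X → ,: FIRST \ {ε} = { ',' } — overlaps FOLLOW(X) on { ',' }: CONFLICT
  X → X X f: FIRST \ {ε} = { ',', 'f' } — overlaps FOLLOW(X) on { ',', 'f' }: CONFLICT
  X → f f X: FIRST \ {ε} = { 'f' } — overlaps FOLLOW(X) on { 'f' }: CONFLICT

D has no nullable alternative, so no FIRST/FOLLOW check is needed there.

So the grammar has 4 FIRST/FOLLOW conflicts (marked CONFLICT above).

Answer: Yes. X → D f D with FOLLOW(X) on { ',' }; X → ',' with FOLLOW(X) on { ',' }; X → X X f with FOLLOW(X) on { ',', 'f' }; X → f f X with FOLLOW(X) on { 'f' }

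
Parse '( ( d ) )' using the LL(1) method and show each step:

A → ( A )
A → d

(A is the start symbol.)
Stack is shown with the top on the left.

Stack      Input        Action
------------------------------
A $        ( ( d ) ) $  output A → ( A )
( A ) $    ( ( d ) ) $  match '('
A ) $      ( d ) ) $    output A → ( A )
( A ) ) $  ( d ) ) $    match '('
A ) ) $    d ) ) $      output A → d
d ) ) $    d ) ) $      match 'd'
) ) $      ) ) $        match ')'
) $        ) $          match ')'
$          $            accept

The string is accepted.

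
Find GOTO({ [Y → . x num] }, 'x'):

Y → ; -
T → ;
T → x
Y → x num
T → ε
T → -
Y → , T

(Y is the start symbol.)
GOTO(I, 'x') = CLOSURE({ [A → αX.β] : [A → α.Xβ] ∈ I, X = 'x' })

Items with dot before 'x', with the dot advanced:
  [Y → . x num] → [Y → x . num]
Closure adds nothing (no advanced item has the dot before a non-terminal).

GOTO = { [Y → x . num] }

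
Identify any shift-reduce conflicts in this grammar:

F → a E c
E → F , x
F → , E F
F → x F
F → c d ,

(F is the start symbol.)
A shift-reduce conflict occurs when an LR(0) state has both:
  - a complete (reduce) item [A → α .] (dot at the end), and
  - a shift item [B → β . c γ] (dot before a terminal).

Augment with F' → F and build the canonical LR(0) collection (I0 = CLOSURE({[F' → . F]}), then GOTO on every symbol after a dot until no new states appear). It has 16 states:
  I0: { [F → . , E F], [F → . a E c], [F → . c d ,], [F → . x F], [F' → . F] }  — shift
  I1: { [E → . F , x], [F → , . E F], [F → . , E F], [F → . a E c], [F → . c d ,], [F → . x F] }  — shift
  I2: { [F' → F .] }  — accept
  I3: { [E → . F , x], [F → . , E F], [F → . a E c], [F → . c d ,], [F → . x F], [F → a . E c] }  — shift
  I4: { [F → c . d ,] }  — shift
  I5: { [F → . , E F], [F → . a E c], [F → . c d ,], [F → . x F], [F → x . F] }  — shift
  I6: { [F → x F .] }  — reduce
  I7: { [F → c d . ,] }  — shift
  I8: { [F → c d , .] }  — reduce
  I9: { [F → a E . c] }  — shift
  I10: { [E → F . , x] }  — shift
  I11: { [E → F , . x] }  — shift
  I12: { [E → F , x .] }  — reduce
  I13: { [F → a E c .] }  — reduce
  I14: { [F → , E . F], [F → . , E F], [F → . a E c], [F → . c d ,], [F → . x F] }  — shift
  I15: { [F → , E F .] }  — reduce

No state contains both a complete item and a shift item.

Answer: No shift-reduce conflicts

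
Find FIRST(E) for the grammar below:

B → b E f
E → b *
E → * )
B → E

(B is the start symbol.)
{ '*', 'b' }

To compute FIRST(E), examine every production with E on the left-hand side, reading each right-hand side left to right until a non-nullable symbol is reached.

From E → b *:
  - b is a terminal: add 'b' and stop
From E → * ):
  - '*' is a terminal: add '*' and stop

Collecting: FIRST(E) = { '*', 'b' }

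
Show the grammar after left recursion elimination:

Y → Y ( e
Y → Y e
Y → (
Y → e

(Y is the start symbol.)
Y → ( Y'
Y → e Y'
Y' → ( e Y'
Y' → e Y'
Y' → ε

Y is directly left-recursive. The standard transformation for
  A → A α₁ | ... | A α_m | β₁ | ... | β_n
is
  A  → β₁ A' | ... | β_n A'
  A' → α₁ A' | ... | α_m A' | ε

Y → ( becomes Y → ( Y'
Y → e becomes Y → e Y'
Y → Y ( e becomes Y' → ( e Y'
Y → Y e becomes Y' → e Y'
Add Y' → ε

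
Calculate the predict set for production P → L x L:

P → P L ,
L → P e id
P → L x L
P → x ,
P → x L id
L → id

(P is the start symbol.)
PREDICT(P → L x L) = (FIRST(RHS) \ {ε}) ∪ (FOLLOW(P) if ε ∈ FIRST(RHS), i.e. RHS ⇒* ε)
FIRST(L) = { 'id', 'x' }
FIRST(L x L) = { 'id', 'x' }
ε ∉ FIRST(L x L), so FOLLOW(P) is not added.
PREDICT(P → L x L) = { 'id', 'x' }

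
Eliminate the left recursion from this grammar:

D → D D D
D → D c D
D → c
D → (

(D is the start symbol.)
D is directly left-recursive. The standard transformation for
  A → A α₁ | ... | A α_m | β₁ | ... | β_n
is
  A  → β₁ A' | ... | β_n A'
  A' → α₁ A' | ... | α_m A' | ε

D → c becomes D → c D'
D → ( becomes D → ( D'
D → D D D becomes D' → D D D'
D → D c D becomes D' → c D D'
Add D' → ε

Resulting grammar:
D → c D'
D → ( D'
D' → D D D'
D' → c D D'
D' → ε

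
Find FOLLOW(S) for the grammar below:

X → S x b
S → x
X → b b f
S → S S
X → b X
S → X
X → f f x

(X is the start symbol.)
{ 'b', 'f', 'x' }

To compute FOLLOW(S), find every occurrence of S on a right-hand side N → α S β: add FIRST(β) \ {ε}, and if β is empty or nullable also add FOLLOW(N). Iterate to a fixed point.

In X → S x b: S is followed by x b, add FIRST(x b) \ {ε} = { 'x' }
In S → S S: S is followed by S, add FIRST(S) \ {ε} = { 'b', 'f', 'x' }
In S → S S: S is at the end; this adds FOLLOW(S) to itself — nothing new

Taking the union: FOLLOW(S) = { 'b', 'f', 'x' }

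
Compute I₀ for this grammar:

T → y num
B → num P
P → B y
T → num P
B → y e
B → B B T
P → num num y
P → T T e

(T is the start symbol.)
{ [T → . num P], [T → . y num], [T' → . T] }

First, augment the grammar with T' → T
I₀ = CLOSURE({ [T' → . T] }):
  [T' → . T] has the dot before T: add [T → . y num], [T → . num P]
No further items can be added.

I₀ = { [T → . num P], [T → . y num], [T' → . T] }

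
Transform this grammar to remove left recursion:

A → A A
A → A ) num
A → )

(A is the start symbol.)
A → ) A'
A' → A A'
A' → ) num A'
A' → ε

A is directly left-recursive. The standard transformation for
  A → A α₁ | ... | A α_m | β₁ | ... | β_n
is
  A  → β₁ A' | ... | β_n A'
  A' → α₁ A' | ... | α_m A' | ε

A → ) becomes A → ) A'
A → A A becomes A' → A A'
A → A ) num becomes A' → ) num A'
Add A' → ε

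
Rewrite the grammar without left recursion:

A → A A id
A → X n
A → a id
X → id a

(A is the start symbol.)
A is directly left-recursive. The standard transformation for
  A → A α₁ | ... | A α_m | β₁ | ... | β_n
is
  A  → β₁ A' | ... | β_n A'
  A' → α₁ A' | ... | α_m A' | ε

A → X n becomes A → X n A'
A → a id becomes A → a id A'
A → A A id becomes A' → A id A'
Add A' → ε

Productions for other non-terminals are unchanged:
  X → id a

Resulting grammar:
A → X n A'
A → a id A'
A' → A id A'
A' → ε
X → id a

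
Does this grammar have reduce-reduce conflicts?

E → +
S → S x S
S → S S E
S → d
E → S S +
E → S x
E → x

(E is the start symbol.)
Yes — I15: [E → S x .] vs [E → x .]; I16: [E → + .] vs [E → S S + .]

A reduce-reduce conflict occurs when an LR(0) state has two complete items [A → α .] and [B → β .] — both call for a reduction, and with no lookahead the parser cannot choose between them.

Augment with E' → E and build the canonical LR(0) collection (I0 = CLOSURE({[E' → . E]}), then GOTO on every symbol after a dot until no new states appear). It has 17 states:
  I0: { [E → . +], [E → . S S +], [E → . S x], [E → . x], [E' → . E], [S → . S S E], [S → . S x S], [S → . d] }  — shift
  I1: { [E → + .] }  — reduce
  I2: { [E' → E .] }  — accept
  I3: { [E → S . S +], [E → S . x], [S → . S S E], [S → . S x S], [S → . d], [S → S . S E], [S → S . x S] }  — shift
  I4: { [S → d .] }  — reduce
  I5: { [E → x .] }  — reduce
  I6: { [E → . +], [E → . S S +], [E → . S x], [E → . x], [E → S S . +], [S → . S S E], [S → . S x S], [S → . d], [S → S . S E], [S → S . x S], [S → S S . E] }  — shift
  I7: { [E → S x .], [S → . S S E], [S → . S x S], [S → . d], [S → S x . S] }  — shift, reduce
  I8: { [S → . S S E], [S → . S x S], [S → . d], [S → S . S E], [S → S . x S], [S → S x S .] }  — shift, reduce
  I9: { [E → . +], [E → . S S +], [E → . S x], [E → . x], [S → . S S E], [S → . S x S], [S → . d], [S → S . S E], [S → S . x S], [S → S S . E] }  — shift
  I10: { [S → . S S E], [S → . S x S], [S → . d], [S → S x . S] }  — shift
  I11: { [S → S S E .] }  — reduce
  I12: { [E → . +], [E → . S S +], [E → . S x], [E → . x], [E → S . S +], [E → S . x], [S → . S S E], [S → . S x S], [S → . d], [S → S . S E], [S → S . x S], [S → S S . E] }  — shift
  I13: { [E → x .], [S → . S S E], [S → . S x S], [S → . d], [S → S x . S] }  — shift, reduce
  I14: { [E → . +], [E → . S S +], [E → . S x], [E → . x], [E → S . S +], [E → S . x], [E → S S . +], [S → . S S E], [S → . S x S], [S → . d], [S → S . S E], [S → S . x S], [S → S S . E] }  — shift
  I15: { [E → S x .], [E → x .], [S → . S S E], [S → . S x S], [S → . d], [S → S x . S] }  — shift, 2 reduces
  I16: { [E → + .], [E → S S + .] }  — 2 reduces

I15 contains complete items [E → S x .], [E → x .] — reduce-reduce conflict.
I16 contains complete items [E → + .], [E → S S + .] — reduce-reduce conflict.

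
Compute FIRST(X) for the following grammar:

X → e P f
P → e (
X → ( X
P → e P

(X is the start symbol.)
To compute FIRST(X), examine every production with X on the left-hand side, reading each right-hand side left to right until a non-nullable symbol is reached.

From X → e P f:
  - e is a terminal: add 'e' and stop
From X → ( X:
  - '(' is a terminal: add '(' and stop

Collecting: FIRST(X) = { '(', 'e' }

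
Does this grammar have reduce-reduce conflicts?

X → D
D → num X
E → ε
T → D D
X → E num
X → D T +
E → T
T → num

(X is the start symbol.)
Augment with X' → X and build the canonical LR(0) collection (I0 = CLOSURE({[X' → . X]}), then GOTO on every symbol after a dot until no new states appear). It has 13 states:
  I0: { [D → . num X], [E → . T], [E → .], [T → . D D], [T → . num], [X → . D T +], [X → . D], [X → . E num], [X' → . X] }  — shift, reduce
  I1: { [D → . num X], [T → . D D], [T → . num], [T → D . D], [X → D . T +], [X → D .] }  — shift, reduce
  I2: { [X → E . num] }  — shift
  I3: { [E → T .] }  — reduce
  I4: { [X' → X .] }  — accept
  I5: { [D → . num X], [D → num . X], [E → . T], [E → .], [T → . D D], [T → . num], [T → num .], [X → . D T +], [X → . D], [X → . E num] }  — shift, 2 reduces
  I6: { [D → num X .] }  — reduce
  I7: { [X → E num .] }  — reduce
  I8: { [D → . num X], [T → D . D], [T → D D .] }  — shift, reduce
  I9: { [X → D T . +] }  — shift
  I10: { [X → D T + .] }  — reduce
  I11: { [T → D D .] }  — reduce
  I12: { [D → . num X], [D → num . X], [E → . T], [E → .], [T → . D D], [T → . num], [X → . D T +], [X → . D], [X → . E num] }  — shift, reduce

I5 contains complete items [E → .], [T → num .] — reduce-reduce conflict.

Answer: Yes — I5: [E → .] vs [T → num .]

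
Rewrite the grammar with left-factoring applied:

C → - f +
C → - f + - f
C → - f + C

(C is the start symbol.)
C → - f + C'
C' → ε
C' → - f
C' → C

Left-factoring transforms A → αβ₁ | αβ₂ into A → αA' and A' → β₁ | β₂
(α is the longest common prefix among the alternatives). Repeat until
no nonterminal has two alternatives with a common prefix.

Round 1: C has alternatives sharing prefix '- f +'. Introduce C': C → - f + C'
  Add: C' → ε
  Add: C' → - f
  Add: C' → C

No remaining common prefixes — done.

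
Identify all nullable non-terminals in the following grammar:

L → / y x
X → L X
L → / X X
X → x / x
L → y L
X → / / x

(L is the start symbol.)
None

There are no ε-productions, so no non-terminal can derive ε.
No non-terminals are nullable.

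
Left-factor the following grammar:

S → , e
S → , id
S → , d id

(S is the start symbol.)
S → , S'
S' → e
S' → id
S' → d id

Left-factoring transforms A → αβ₁ | αβ₂ into A → αA' and A' → β₁ | β₂
(α is the longest common prefix among the alternatives). Repeat until
no nonterminal has two alternatives with a common prefix.

Round 1: S has alternatives sharing prefix ','. Introduce S': S → , S'
  Add: S' → e
  Add: S' → id
  Add: S' → d id

No remaining common prefixes — done.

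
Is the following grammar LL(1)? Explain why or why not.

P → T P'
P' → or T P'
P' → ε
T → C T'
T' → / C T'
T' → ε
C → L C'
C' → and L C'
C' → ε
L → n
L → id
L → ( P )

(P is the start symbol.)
Relevant sets:
  FOLLOW(P') = { $, ')' }
  FOLLOW(T') = { $, ')', 'or' }
  FOLLOW(C') = { $, ')', '/', 'or' }

For P':
  PREDICT(P' → or T P') = { 'or' }
  PREDICT(P' → ε) = { $, ')' }
For T':
  PREDICT(T' → '/' C T') = { '/' }
  PREDICT(T' → ε) = { $, ')', 'or' }
For C':
  PREDICT(C' → and L C') = { 'and' }
  PREDICT(C' → ε) = { $, ')', '/', 'or' }
For L:
  PREDICT(L → n) = { 'n' }
  PREDICT(L → id) = { 'id' }
  PREDICT(L → '(' P ')') = { '(' }
P, T, C have a single production, so nothing to check there.

All predict sets are disjoint. The grammar IS LL(1).

Answer: Yes, the grammar is LL(1).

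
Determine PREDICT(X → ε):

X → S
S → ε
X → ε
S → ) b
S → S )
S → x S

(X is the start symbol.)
PREDICT(X → ε) = (FIRST(RHS) \ {ε}) ∪ (FOLLOW(X) if ε ∈ FIRST(RHS), i.e. RHS ⇒* ε)
The right-hand side is ε (FIRST(ε) = { ε }), so the predict set is FOLLOW(X) = { $ }
PREDICT(X → ε) = { $ }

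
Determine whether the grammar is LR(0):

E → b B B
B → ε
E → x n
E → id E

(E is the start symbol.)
Yes, the grammar is LR(0)

Augment with E' → E and build the canonical LR(0) collection (I0 = CLOSURE({[E' → . E]}), then GOTO on every symbol after a dot until no new states appear). It has 9 states:
  I0: { [E → . b B B], [E → . id E], [E → . x n], [E' → . E] }  — shift
  I1: { [E' → E .] }  — accept
  I2: { [B → .], [E → b . B B] }  — reduce
  I3: { [E → . b B B], [E → . id E], [E → . x n], [E → id . E] }  — shift
  I4: { [E → x . n] }  — shift
  I5: { [E → x n .] }  — reduce
  I6: { [E → id E .] }  — reduce
  I7: { [B → .], [E → b B . B] }  — reduce
  I8: { [E → b B B .] }  — reduce

Every state is either a pure shift/goto state or contains exactly one complete item and nothing to shift — no conflicts. The grammar is LR(0).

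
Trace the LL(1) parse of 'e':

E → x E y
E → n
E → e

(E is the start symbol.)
LL(1) parsing maintains a stack (initially the start symbol over $) and the input. At each step: if the stack top is a terminal, match it against the current input token; if it is a non-terminal N, replace it with the RHS of M[N, lookahead] (the unique production whose predict set contains the lookahead).

Stack is shown with the top on the left.

Stack  Input  Action
--------------------
E $    e $    output E → e
e $    e $    match 'e'
$      $      accept

The string is accepted.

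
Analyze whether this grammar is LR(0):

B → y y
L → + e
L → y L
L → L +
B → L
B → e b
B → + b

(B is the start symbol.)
No. Shift-reduce conflict between [B → L .] and [L → L . +]

Augment with B' → B and build the canonical LR(0) collection (I0 = CLOSURE({[B' → . B]}), then GOTO on every symbol after a dot until no new states appear). It has 14 states:
  I0: { [B → . + b], [B → . L], [B → . e b], [B → . y y], [B' → . B], [L → . + e], [L → . L +], [L → . y L] }  — shift
  I1: { [B → + . b], [L → + . e] }  — shift
  I2: { [B' → B .] }  — accept
  I3: { [B → L .], [L → L . +] }  — shift, reduce
  I4: { [B → e . b] }  — shift
  I5: { [B → y . y], [L → . + e], [L → . L +], [L → . y L], [L → y . L] }  — shift
  I6: { [L → + . e] }  — shift
  I7: { [L → L . +], [L → y L .] }  — shift, reduce
  I8: { [B → y y .], [L → . + e], [L → . L +], [L → . y L], [L → y . L] }  — shift, reduce
  I9: { [L → . + e], [L → . L +], [L → . y L], [L → y . L] }  — shift
  I10: { [L → L + .] }  — reduce
  I11: { [L → + e .] }  — reduce
  I12: { [B → e b .] }  — reduce
  I13: { [B → + b .] }  — reduce

Conflict in state I3:
  Shift-reduce conflict between [B → L .] and [L → L . +]
So the grammar is NOT LR(0).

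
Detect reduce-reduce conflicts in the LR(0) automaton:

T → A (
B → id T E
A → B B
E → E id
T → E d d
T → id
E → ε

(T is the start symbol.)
Yes — I5: [E → .] vs [T → id .]

A reduce-reduce conflict occurs when an LR(0) state has two complete items [A → α .] and [B → β .] — both call for a reduction, and with no lookahead the parser cannot choose between them.

Augment with T' → T and build the canonical LR(0) collection (I0 = CLOSURE({[T' → . T]}), then GOTO on every symbol after a dot until no new states appear). It has 14 states:
  I0: { [A → . B B], [B → . id T E], [E → . E id], [E → .], [T → . A (], [T → . E d d], [T → . id], [T' → . T] }  — shift, reduce
  I1: { [T → A . (] }  — shift
  I2: { [A → B . B], [B → . id T E] }  — shift
  I3: { [E → E . id], [T → E . d d] }  — shift
  I4: { [T' → T .] }  — accept
  I5: { [A → . B B], [B → . id T E], [B → id . T E], [E → . E id], [E → .], [T → . A (], [T → . E d d], [T → . id], [T → id .] }  — shift, 2 reduces
  I6: { [B → id T . E], [E → . E id], [E → .] }  — reduce
  I7: { [B → id T E .], [E → E . id] }  — shift, reduce
  I8: { [E → E id .] }  — reduce
  I9: { [T → E d . d] }  — shift
  I10: { [T → E d d .] }  — reduce
  I11: { [A → B B .] }  — reduce
  I12: { [A → . B B], [B → . id T E], [B → id . T E], [E → . E id], [E → .], [T → . A (], [T → . E d d], [T → . id] }  — shift, reduce
  I13: { [T → A ( .] }  — reduce

I5 contains complete items [E → .], [T → id .] — reduce-reduce conflict.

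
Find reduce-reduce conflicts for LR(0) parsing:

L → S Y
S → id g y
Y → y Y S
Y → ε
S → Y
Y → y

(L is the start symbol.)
Yes — I5: [Y → .] vs [Y → y .]

A reduce-reduce conflict occurs when an LR(0) state has two complete items [A → α .] and [B → β .] — both call for a reduction, and with no lookahead the parser cannot choose between them.

Augment with L' → L and build the canonical LR(0) collection (I0 = CLOSURE({[L' → . L]}), then GOTO on every symbol after a dot until no new states appear). It has 11 states:
  I0: { [L → . S Y], [L' → . L], [S → . Y], [S → . id g y], [Y → . y Y S], [Y → . y], [Y → .] }  — shift, reduce
  I1: { [L' → L .] }  — accept
  I2: { [L → S . Y], [Y → . y Y S], [Y → . y], [Y → .] }  — shift, reduce
  I3: { [S → Y .] }  — reduce
  I4: { [S → id . g y] }  — shift
  I5: { [Y → . y Y S], [Y → . y], [Y → .], [Y → y . Y S], [Y → y .] }  — shift, 2 reduces
  I6: { [S → . Y], [S → . id g y], [Y → . y Y S], [Y → . y], [Y → .], [Y → y Y . S] }  — shift, reduce
  I7: { [Y → y Y S .] }  — reduce
  I8: { [S → id g . y] }  — shift
  I9: { [S → id g y .] }  — reduce
  I10: { [L → S Y .] }  — reduce

I5 contains complete items [Y → .], [Y → y .] — reduce-reduce conflict.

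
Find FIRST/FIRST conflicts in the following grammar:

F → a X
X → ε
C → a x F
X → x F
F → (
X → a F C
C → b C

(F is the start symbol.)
No FIRST/FIRST conflicts.

A FIRST/FIRST conflict occurs when two productions N → α and N → β for the same non-terminal have FIRST(α) ∩ FIRST(β) ≠ ∅ (with ε ∈ FIRST of a nullable right-hand side, so two nullable alternatives also conflict).

Productions for F:
  F → a X: FIRST = { 'a' }
  F → (: FIRST = { '(' }
Productions for X:
  X → ε: FIRST = { ε }
  X → x F: FIRST = { 'x' }
  X → a F C: FIRST = { 'a' }
Productions for C:
  C → a x F: FIRST = { 'a' }
  C → b C: FIRST = { 'b' }

All alternatives of each non-terminal have pairwise disjoint FIRST sets.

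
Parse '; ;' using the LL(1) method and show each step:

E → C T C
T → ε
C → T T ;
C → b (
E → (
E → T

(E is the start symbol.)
LL(1) parsing maintains a stack (initially the start symbol over $) and the input. At each step: if the stack top is a terminal, match it against the current input token; if it is a non-terminal N, replace it with the RHS of M[N, lookahead] (the unique production whose predict set contains the lookahead).

Stack is shown with the top on the left.

Stack        Input  Action
--------------------------
E $          ; ; $  output E → C T C
C T C $      ; ; $  output C → T T ;
T T ; T C $  ; ; $  output T → ε
T ; T C $    ; ; $  output T → ε
; T C $      ; ; $  match ';'
T C $        ; $    output T → ε
C $          ; $    output C → T T ;
T T ; $      ; $    output T → ε
T ; $        ; $    output T → ε
; $          ; $    match ';'
$            $      accept

The string is accepted.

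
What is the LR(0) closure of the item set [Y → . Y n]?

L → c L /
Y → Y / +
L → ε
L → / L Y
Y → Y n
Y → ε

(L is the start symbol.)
{ [Y → . Y / +], [Y → . Y n], [Y → .] }

To compute CLOSURE, for each item [A → α.Bβ] where B is a non-terminal, add [B → .γ] for all productions B → γ; repeat for the newly added items until nothing changes.

Start with: [Y → . Y n]
  [Y → . Y n] has the dot before Y: add [Y → . Y / +], [Y → .]
No further items can be added.

CLOSURE = { [Y → . Y / +], [Y → . Y n], [Y → .] }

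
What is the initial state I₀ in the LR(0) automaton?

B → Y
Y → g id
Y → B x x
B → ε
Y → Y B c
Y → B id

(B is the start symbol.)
{ [B → . Y], [B → .], [B' → . B], [Y → . B id], [Y → . B x x], [Y → . Y B c], [Y → . g id] }

First, augment the grammar with B' → B
I₀ = CLOSURE({ [B' → . B] }):
  [B' → . B] has the dot before B: add [B → . Y], [B → .]
  [B → . Y] has the dot before Y: add [Y → . g id], [Y → . B x x], [Y → . Y B c], [Y → . B id]
No further items can be added.

I₀ = { [B → . Y], [B → .], [B' → . B], [Y → . B id], [Y → . B x x], [Y → . Y B c], [Y → . g id] }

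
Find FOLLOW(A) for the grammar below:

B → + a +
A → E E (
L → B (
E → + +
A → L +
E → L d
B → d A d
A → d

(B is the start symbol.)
{ 'd' }

In B → d A d: A is followed by d, add FIRST(d) \ {ε} = { 'd' }

Taking the union: FOLLOW(A) = { 'd' }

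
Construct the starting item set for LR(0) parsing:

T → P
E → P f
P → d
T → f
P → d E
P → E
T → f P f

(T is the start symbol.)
{ [E → . P f], [P → . E], [P → . d E], [P → . d], [T → . P], [T → . f P f], [T → . f], [T' → . T] }

First, augment the grammar with T' → T
I₀ = CLOSURE({ [T' → . T] }):
  [T' → . T] has the dot before T: add [T → . P], [T → . f], [T → . f P f]
  [T → . P] has the dot before P: add [P → . d], [P → . d E], [P → . E]
  [P → . E] has the dot before E: add [E → . P f]
No further items can be added.

I₀ = { [E → . P f], [P → . E], [P → . d E], [P → . d], [T → . P], [T → . f P f], [T → . f], [T' → . T] }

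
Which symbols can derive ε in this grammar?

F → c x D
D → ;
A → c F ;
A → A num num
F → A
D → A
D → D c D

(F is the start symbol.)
A non-terminal is nullable if it can derive ε (the empty string): either it has an ε-production, or it has a production whose right-hand side consists entirely of nullable non-terminals.

There are no ε-productions, so no non-terminal can derive ε.
No non-terminals are nullable.

Answer: None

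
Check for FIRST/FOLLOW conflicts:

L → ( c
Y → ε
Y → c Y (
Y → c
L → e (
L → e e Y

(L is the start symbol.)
A FIRST/FOLLOW conflict occurs when a non-terminal N has a nullable alternative N → β (β ⇒* ε) and another alternative N → α with FIRST(α) ∩ FOLLOW(N) ≠ ∅: on such a lookahead the parser cannot decide between expanding α and letting N vanish via β.

Nullable non-terminals: Y.

Y: nullable alternative(s) Y → ε; FOLLOW(Y) = { $, '(' }
  Y → ε: FIRST \ {ε} = { } — this is the only nullable alternative, skip
  Y → c Y (: FIRST \ {ε} = { 'c' } — disjoint from FOLLOW(Y)
  Y → c: FIRST \ {ε} = { 'c' } — disjoint from FOLLOW(Y)

L has no nullable alternative, so no FIRST/FOLLOW check is needed there.

No FIRST/FOLLOW conflicts found.

Answer: No FIRST/FOLLOW conflicts.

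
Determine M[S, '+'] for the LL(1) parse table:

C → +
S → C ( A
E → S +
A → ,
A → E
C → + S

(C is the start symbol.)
To find M[S, '+'], we find productions for S where '+' is in the predict set (PREDICT(N → α) = (FIRST(α) \ {ε}) ∪ (FOLLOW(N) if α ⇒* ε)).

Relevant sets:
  FIRST(C) = { '+' }

S → C ( A: PREDICT = { '+' }
  '+' is in predict set, so this production goes in M[S, '+']

M[S, '+'] = S → C ( A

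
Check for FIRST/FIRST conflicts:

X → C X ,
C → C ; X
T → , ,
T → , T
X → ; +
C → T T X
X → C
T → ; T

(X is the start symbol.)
A FIRST/FIRST conflict occurs when two productions N → α and N → β for the same non-terminal have FIRST(α) ∩ FIRST(β) ≠ ∅ (with ε ∈ FIRST of a nullable right-hand side, so two nullable alternatives also conflict).

FIRST sets of the non-terminals at (or reachable through a nullable prefix from) the front of some alternative:
  FIRST(C) = { ',', ';' }
  FIRST(T) = { ',', ';' }

Productions for X:
  X → C X ,: FIRST = { ',', ';' }
  X → ; +: FIRST = { ';' }
  X → C: FIRST = { ',', ';' }
Productions for C:
  C → C ; X: FIRST = { ',', ';' }
  C → T T X: FIRST = { ',', ';' }
Productions for T:
  T → , ,: FIRST = { ',' }
  T → , T: FIRST = { ',' }
  T → ; T: FIRST = { ';' }

Conflict for X: X → C X , and X → ; +
  Overlap: { ';' }
Conflict for X: X → C X , and X → C
  Overlap: { ',', ';' }
Conflict for X: X → ; + and X → C
  Overlap: { ';' }
Conflict for C: C → C ; X and C → T T X
  Overlap: { ',', ';' }
Conflict for T: T → , , and T → , T
  Overlap: { ',' }

Answer: Yes. X → C X ',' / X → ';' '+' on { ';' }; X → C X ',' / X → C on { ',', ';' }; X → ';' '+' / X → C on { ';' }; C → C ';' X / C → T T X on { ',', ';' }; T → ',' ',' / T → ',' T on { ',' }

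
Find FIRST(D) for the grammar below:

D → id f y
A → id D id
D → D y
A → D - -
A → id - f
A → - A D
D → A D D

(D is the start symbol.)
To compute FIRST(D), examine every production with D on the left-hand side, reading each right-hand side left to right until a non-nullable symbol is reached.

FIRST sets of the other non-terminals involved (by the same procedure, iterated to a fixed point):
  FIRST(A) = { '-', 'id' }

From D → id f y:
  - id is a terminal: add 'id' and stop
From D → D y:
  - D is the symbol being defined: contributes nothing new
    D is not nullable, so stop
From D → A D D:
  - A is a non-terminal: add FIRST(A) \ {ε} = { '-', 'id' }
    A is not nullable, so stop

Collecting: FIRST(D) = { '-', 'id' }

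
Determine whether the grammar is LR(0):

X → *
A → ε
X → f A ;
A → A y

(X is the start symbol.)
A grammar is LR(0) if no state in the canonical LR(0) collection has:
  - both a shift item (dot before a terminal) and a complete item (shift-reduce conflict), or
  - two or more complete items (reduce-reduce conflict; the accept item [X' → X .] counts as a complete item here).

Augment with X' → X and build the canonical LR(0) collection (I0 = CLOSURE({[X' → . X]}), then GOTO on every symbol after a dot until no new states appear). It has 7 states:
  I0: { [X → . *], [X → . f A ;], [X' → . X] }  — shift
  I1: { [X → * .] }  — reduce
  I2: { [X' → X .] }  — accept
  I3: { [A → . A y], [A → .], [X → f . A ;] }  — reduce
  I4: { [A → A . y], [X → f A . ;] }  — shift
  I5: { [X → f A ; .] }  — reduce
  I6: { [A → A y .] }  — reduce

Every state is either a pure shift/goto state or contains exactly one complete item and nothing to shift — no conflicts. The grammar is LR(0).

Answer: Yes, the grammar is LR(0)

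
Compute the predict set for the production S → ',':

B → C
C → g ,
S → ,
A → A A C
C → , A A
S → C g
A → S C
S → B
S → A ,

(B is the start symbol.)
PREDICT(S → ',') = (FIRST(RHS) \ {ε}) ∪ (FOLLOW(S) if ε ∈ FIRST(RHS), i.e. RHS ⇒* ε)
FIRST(',') = { ',' }
ε ∉ FIRST(','), so FOLLOW(S) is not added.
PREDICT(S → ',') = { ',' }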